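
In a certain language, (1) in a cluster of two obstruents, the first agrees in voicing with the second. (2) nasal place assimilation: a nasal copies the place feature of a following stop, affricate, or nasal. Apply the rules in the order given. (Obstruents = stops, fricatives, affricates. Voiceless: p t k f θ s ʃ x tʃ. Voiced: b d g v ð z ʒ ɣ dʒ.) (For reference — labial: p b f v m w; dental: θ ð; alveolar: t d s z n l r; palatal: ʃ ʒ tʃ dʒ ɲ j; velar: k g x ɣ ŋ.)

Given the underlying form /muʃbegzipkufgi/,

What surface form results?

[muʒbegzipkuvgi]

Rule 1: /ʃ/ before /b/ (voiced) → [ʒ]
Rule 1: /f/ before /g/ (voiced) → [v]
After rule 1: muʒbegzipkuvgi
Rule 2: no segment meets the rule's conditions; no change.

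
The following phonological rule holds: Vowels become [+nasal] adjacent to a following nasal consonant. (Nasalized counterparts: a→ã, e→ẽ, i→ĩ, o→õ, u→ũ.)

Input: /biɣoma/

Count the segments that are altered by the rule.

/o/ before nasal /m/ → [õ]
1 segment changes.

1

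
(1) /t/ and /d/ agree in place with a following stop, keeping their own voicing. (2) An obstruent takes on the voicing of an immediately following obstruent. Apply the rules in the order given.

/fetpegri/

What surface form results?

Rule 1: /t/ before /p/ (labial) → [p]
After rule 1: feppegri
Rule 2: no segment meets the rule's conditions; no change.

[feppegri]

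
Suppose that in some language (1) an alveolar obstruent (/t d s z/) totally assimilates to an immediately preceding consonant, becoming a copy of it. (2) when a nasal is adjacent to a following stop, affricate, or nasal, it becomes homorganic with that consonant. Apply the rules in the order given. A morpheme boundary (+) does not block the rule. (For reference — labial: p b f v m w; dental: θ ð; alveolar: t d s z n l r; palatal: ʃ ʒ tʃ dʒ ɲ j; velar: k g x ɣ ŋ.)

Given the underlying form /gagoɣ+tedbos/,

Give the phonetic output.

Rule 1: /t/ after /ɣ/ → [ɣ] (total assimilation)
After rule 1: gagoɣ+ɣedbos
Rule 2: no segment meets the rule's conditions; no change.

[gagoɣ+ɣedbos]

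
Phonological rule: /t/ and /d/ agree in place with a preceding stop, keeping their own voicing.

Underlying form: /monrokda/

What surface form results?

[monrokga]

/d/ after /k/ (velar) → [g]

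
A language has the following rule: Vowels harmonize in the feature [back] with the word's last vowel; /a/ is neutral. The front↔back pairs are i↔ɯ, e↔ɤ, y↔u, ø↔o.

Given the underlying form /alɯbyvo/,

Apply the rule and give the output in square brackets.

/y/ harmonizes with /o/ ([+back]) → [u]

[alɯbuvo]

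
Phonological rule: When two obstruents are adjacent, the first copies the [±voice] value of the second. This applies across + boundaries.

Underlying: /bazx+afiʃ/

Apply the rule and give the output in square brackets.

[basx+afiʃ]

/z/ before /x/ (voiceless) → [s]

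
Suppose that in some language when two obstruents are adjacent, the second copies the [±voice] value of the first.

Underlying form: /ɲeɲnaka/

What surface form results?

[ɲeɲnaka]

no segment meets the rule's conditions; no change.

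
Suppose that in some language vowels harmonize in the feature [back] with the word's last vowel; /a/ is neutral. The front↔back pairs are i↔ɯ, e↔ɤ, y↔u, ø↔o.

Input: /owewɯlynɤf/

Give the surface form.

/e/ harmonizes with /ɤ/ ([+back]) → [ɤ]
/y/ harmonizes with /ɤ/ ([+back]) → [u]

[owɤwɯlunɤf]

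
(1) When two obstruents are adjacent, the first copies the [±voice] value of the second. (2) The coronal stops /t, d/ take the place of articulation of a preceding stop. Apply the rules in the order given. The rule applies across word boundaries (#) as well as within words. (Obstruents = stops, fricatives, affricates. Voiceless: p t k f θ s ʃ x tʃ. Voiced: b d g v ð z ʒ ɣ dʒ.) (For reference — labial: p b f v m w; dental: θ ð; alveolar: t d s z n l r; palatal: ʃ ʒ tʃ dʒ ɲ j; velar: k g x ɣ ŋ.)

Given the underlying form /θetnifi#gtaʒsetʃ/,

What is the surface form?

Rule 1: /g/ before /t/ (voiceless) → [k]
Rule 1: /ʒ/ before /s/ (voiceless) → [ʃ]
After rule 1: θetnifi#ktaʃsetʃ
Rule 2: /t/ after /k/ (velar) → [k]

[θetnifi#kkaʃsetʃ]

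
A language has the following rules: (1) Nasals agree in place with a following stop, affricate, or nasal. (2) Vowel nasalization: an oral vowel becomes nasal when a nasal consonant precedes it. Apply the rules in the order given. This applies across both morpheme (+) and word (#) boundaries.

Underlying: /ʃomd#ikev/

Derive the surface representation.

[ʃond#ikev]

Rule 1: /m/ before /d/ (alveolar) → [n]
After rule 1: ʃond#ikev
Rule 2: no segment meets the rule's conditions; no change.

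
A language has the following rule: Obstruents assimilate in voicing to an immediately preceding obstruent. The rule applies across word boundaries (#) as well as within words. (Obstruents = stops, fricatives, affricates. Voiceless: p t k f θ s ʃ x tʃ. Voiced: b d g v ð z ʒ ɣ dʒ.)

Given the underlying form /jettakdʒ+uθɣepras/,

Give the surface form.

/dʒ/ after /k/ (voiceless) → [tʃ]
/ɣ/ after /θ/ (voiceless) → [x]

[jettaktʃ+uθxepras]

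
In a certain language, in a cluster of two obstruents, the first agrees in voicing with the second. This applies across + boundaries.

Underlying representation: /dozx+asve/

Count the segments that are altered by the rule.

2

/z/ before /x/ (voiceless) → [s]
/s/ before /v/ (voiced) → [z]
2 segments change.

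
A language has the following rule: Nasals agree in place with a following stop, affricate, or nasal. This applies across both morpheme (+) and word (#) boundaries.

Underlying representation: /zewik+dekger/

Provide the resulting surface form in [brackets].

no segment meets the rule's conditions; no change.

[zewik+dekger]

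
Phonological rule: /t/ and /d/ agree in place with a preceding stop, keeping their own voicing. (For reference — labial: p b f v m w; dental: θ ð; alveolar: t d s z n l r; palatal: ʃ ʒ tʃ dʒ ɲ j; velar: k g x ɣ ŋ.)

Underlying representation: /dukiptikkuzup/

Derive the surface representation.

[dukippikkuzup]

/t/ after /p/ (labial) → [p]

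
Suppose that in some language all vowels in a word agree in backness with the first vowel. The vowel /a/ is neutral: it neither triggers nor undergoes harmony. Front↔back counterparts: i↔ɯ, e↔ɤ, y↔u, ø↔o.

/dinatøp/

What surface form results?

[dinatøp]

no segment meets the rule's conditions; no change.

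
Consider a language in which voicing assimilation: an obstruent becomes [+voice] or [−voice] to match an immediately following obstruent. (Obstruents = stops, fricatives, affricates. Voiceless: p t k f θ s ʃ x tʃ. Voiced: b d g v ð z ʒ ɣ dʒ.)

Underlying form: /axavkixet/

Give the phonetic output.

[axafkixet]

/v/ before /k/ (voiceless) → [f]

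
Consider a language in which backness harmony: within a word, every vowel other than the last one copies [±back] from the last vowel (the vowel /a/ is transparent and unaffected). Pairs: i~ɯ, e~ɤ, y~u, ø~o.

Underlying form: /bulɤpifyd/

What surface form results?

[bylepifyd]

/u/ harmonizes with /y/ ([-back]) → [y]
/ɤ/ harmonizes with /y/ ([-back]) → [e]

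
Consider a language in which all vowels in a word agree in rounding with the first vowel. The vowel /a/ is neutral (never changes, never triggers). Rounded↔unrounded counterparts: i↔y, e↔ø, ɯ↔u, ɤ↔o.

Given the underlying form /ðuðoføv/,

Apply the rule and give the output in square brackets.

no segment meets the rule's conditions; no change.

[ðuðoføv]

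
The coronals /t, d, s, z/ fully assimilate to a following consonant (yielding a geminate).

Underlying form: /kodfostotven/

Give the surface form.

[koffottovven]

/d/ before /f/ → [f] (total assimilation)
/s/ before /t/ → [t] (total assimilation)
/t/ before /v/ → [v] (total assimilation)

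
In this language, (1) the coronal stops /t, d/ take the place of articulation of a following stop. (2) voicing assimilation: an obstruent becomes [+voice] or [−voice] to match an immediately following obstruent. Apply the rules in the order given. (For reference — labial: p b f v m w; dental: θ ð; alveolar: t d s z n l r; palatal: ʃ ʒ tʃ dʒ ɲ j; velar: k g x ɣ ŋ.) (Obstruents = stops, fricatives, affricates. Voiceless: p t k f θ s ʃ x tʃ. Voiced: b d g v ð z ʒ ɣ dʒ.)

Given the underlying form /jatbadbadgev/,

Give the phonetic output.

Rule 1: /t/ before /b/ (labial) → [p]
Rule 1: /d/ before /b/ (labial) → [b]
Rule 1: /d/ before /g/ (velar) → [g]
After rule 1: japbabbaggev
Rule 2: /p/ before /b/ (voiced) → [b]

[jabbabbaggev]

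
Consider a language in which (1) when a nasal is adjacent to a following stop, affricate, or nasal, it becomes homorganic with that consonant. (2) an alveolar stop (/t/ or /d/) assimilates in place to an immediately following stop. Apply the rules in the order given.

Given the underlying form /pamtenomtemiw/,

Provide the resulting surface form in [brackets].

[pantenontemiw]

Rule 1: /m/ before /t/ (alveolar) → [n]
Rule 1: /m/ before /t/ (alveolar) → [n]
After rule 1: pantenontemiw
Rule 2: no segment meets the rule's conditions; no change.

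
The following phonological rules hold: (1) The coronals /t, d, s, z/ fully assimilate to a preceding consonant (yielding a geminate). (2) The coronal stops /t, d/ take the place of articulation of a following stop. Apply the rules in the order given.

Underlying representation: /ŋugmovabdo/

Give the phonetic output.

Rule 1: /d/ after /b/ → [b] (total assimilation)
After rule 1: ŋugmovabbo
Rule 2: no segment meets the rule's conditions; no change.

[ŋugmovabbo]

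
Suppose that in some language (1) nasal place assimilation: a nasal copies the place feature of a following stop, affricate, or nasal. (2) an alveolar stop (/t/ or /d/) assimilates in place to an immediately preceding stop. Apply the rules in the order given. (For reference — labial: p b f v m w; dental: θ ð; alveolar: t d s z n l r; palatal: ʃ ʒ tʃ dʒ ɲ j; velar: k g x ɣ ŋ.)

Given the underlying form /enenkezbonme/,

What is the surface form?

[eneŋkezbomme]

Rule 1: /n/ before /k/ (velar) → [ŋ]
Rule 1: /n/ before /m/ (labial) → [m]
After rule 1: eneŋkezbomme
Rule 2: no segment meets the rule's conditions; no change.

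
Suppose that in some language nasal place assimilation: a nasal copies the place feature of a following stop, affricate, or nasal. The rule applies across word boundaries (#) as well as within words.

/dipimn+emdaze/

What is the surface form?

/m/ before /n/ (alveolar) → [n]
/m/ before /d/ (alveolar) → [n]

[dipinn+endaze]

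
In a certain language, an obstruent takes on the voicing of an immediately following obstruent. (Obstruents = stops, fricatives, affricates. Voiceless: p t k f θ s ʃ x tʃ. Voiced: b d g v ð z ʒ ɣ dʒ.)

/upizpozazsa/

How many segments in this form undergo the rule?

2

/z/ before /p/ (voiceless) → [s]
/z/ before /s/ (voiceless) → [s]
2 segments change.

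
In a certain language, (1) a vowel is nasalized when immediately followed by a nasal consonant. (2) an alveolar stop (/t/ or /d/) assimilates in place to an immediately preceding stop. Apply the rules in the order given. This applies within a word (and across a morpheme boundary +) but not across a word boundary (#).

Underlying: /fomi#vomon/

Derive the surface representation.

[fõmi#võmõn]

Rule 1: /o/ before nasal /m/ → [õ]
Rule 1: /o/ before nasal /m/ → [õ]
Rule 1: /o/ before nasal /n/ → [õ]
After rule 1: fõmi#võmõn
Rule 2: no segment meets the rule's conditions; no change.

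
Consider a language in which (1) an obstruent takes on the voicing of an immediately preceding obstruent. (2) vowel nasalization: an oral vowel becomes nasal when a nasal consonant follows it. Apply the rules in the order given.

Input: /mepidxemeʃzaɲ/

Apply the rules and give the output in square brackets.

Rule 1: /x/ after /d/ (voiced) → [ɣ]
Rule 1: /z/ after /ʃ/ (voiceless) → [s]
After rule 1: mepidɣemeʃsaɲ
Rule 2: /e/ before nasal /m/ → [ẽ]
Rule 2: /a/ before nasal /ɲ/ → [ã]

[mepidɣẽmeʃsãɲ]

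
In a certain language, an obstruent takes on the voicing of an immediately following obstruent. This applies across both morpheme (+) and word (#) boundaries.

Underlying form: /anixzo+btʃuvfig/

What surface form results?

[aniɣzo+ptʃuffig]

/x/ before /z/ (voiced) → [ɣ]
/b/ before /tʃ/ (voiceless) → [p]
/v/ before /f/ (voiceless) → [f]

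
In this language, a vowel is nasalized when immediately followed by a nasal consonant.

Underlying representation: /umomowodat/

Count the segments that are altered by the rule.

/u/ before nasal /m/ → [ũ]
/o/ before nasal /m/ → [õ]
2 segments change.

2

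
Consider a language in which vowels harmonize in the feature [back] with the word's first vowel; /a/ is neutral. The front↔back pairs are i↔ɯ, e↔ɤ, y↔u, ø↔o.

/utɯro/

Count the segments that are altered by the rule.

No segment meets the rule's conditions.

0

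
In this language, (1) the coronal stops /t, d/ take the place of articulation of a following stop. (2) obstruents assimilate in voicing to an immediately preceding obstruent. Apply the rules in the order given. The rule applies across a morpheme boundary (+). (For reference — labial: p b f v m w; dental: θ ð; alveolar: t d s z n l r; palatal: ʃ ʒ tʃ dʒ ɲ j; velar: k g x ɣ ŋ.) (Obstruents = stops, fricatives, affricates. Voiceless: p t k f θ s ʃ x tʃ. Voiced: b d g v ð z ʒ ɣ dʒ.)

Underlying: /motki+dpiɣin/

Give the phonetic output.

[mokki+bbiɣin]

Rule 1: /t/ before /k/ (velar) → [k]
Rule 1: /d/ before /p/ (labial) → [b]
After rule 1: mokki+bpiɣin
Rule 2: /p/ after /b/ (voiced) → [b]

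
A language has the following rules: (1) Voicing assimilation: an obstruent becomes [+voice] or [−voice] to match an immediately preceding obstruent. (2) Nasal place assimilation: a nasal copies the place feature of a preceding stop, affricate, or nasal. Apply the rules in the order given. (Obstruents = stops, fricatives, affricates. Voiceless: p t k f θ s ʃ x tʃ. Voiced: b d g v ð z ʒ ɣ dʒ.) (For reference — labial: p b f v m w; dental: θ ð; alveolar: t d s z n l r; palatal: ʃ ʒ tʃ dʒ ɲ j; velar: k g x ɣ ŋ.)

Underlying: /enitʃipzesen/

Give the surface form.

Rule 1: /z/ after /p/ (voiceless) → [s]
After rule 1: enitʃipsesen
Rule 2: no segment meets the rule's conditions; no change.

[enitʃipsesen]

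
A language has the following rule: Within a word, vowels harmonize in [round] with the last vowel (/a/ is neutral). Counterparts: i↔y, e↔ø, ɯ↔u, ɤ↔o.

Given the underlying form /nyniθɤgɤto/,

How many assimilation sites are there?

3

/i/ harmonizes with /o/ ([+round]) → [y]
/ɤ/ harmonizes with /o/ ([+round]) → [o]
/ɤ/ harmonizes with /o/ ([+round]) → [o]
3 segments change.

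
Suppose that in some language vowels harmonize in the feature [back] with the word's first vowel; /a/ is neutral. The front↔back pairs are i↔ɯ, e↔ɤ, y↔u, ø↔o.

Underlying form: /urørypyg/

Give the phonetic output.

[urorupug]

/ø/ harmonizes with /u/ ([+back]) → [o]
/y/ harmonizes with /u/ ([+back]) → [u]
/y/ harmonizes with /u/ ([+back]) → [u]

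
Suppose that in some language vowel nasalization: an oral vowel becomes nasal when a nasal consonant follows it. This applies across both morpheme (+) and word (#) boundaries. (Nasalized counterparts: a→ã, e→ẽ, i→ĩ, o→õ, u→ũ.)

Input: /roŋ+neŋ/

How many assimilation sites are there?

/o/ before nasal /ŋ/ → [õ]
/e/ before nasal /ŋ/ → [ẽ]
2 segments change.

2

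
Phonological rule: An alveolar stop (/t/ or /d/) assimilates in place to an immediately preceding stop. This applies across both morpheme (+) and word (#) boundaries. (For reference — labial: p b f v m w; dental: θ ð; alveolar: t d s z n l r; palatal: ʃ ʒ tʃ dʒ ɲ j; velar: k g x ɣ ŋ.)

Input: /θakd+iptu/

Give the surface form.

/d/ after /k/ (velar) → [g]
/t/ after /p/ (labial) → [p]

[θakg+ippu]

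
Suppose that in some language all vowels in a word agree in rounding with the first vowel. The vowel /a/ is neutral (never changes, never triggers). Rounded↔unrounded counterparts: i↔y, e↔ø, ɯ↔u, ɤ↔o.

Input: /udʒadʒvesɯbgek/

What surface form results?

/e/ harmonizes with /u/ ([+round]) → [ø]
/ɯ/ harmonizes with /u/ ([+round]) → [u]
/e/ harmonizes with /u/ ([+round]) → [ø]

[udʒadʒvøsubgøk]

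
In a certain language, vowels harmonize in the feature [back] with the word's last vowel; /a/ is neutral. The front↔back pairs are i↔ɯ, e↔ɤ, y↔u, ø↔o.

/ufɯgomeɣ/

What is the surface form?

[yfigømeɣ]

/u/ harmonizes with /e/ ([-back]) → [y]
/ɯ/ harmonizes with /e/ ([-back]) → [i]
/o/ harmonizes with /e/ ([-back]) → [ø]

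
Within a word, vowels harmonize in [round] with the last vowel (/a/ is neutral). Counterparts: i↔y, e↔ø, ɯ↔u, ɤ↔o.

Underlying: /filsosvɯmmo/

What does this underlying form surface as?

[fylsosvummo]

/i/ harmonizes with /o/ ([+round]) → [y]
/ɯ/ harmonizes with /o/ ([+round]) → [u]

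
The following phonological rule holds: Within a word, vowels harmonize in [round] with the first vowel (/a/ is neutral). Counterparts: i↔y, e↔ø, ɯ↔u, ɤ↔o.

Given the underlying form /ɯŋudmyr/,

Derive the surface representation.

/u/ harmonizes with /ɯ/ ([-round]) → [ɯ]
/y/ harmonizes with /ɯ/ ([-round]) → [i]

[ɯŋɯdmir]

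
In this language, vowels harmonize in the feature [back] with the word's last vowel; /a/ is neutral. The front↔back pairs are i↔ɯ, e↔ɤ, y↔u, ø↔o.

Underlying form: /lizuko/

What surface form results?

/i/ harmonizes with /o/ ([+back]) → [ɯ]

[lɯzuko]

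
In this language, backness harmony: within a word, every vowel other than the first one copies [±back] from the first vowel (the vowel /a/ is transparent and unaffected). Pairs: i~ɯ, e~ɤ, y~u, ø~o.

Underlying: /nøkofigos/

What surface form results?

[nøkøfigøs]

/o/ harmonizes with /ø/ ([-back]) → [ø]
/o/ harmonizes with /ø/ ([-back]) → [ø]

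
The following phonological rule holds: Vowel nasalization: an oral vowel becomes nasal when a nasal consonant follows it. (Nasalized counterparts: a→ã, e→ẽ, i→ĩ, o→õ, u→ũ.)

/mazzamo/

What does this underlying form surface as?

/a/ before nasal /m/ → [ã]

[mazzãmo]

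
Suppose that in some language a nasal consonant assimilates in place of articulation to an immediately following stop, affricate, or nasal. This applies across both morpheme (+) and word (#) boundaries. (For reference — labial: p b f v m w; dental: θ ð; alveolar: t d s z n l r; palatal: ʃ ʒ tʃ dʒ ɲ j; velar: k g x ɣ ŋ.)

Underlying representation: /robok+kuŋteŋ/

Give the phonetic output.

/ŋ/ before /t/ (alveolar) → [n]

[robok+kunteŋ]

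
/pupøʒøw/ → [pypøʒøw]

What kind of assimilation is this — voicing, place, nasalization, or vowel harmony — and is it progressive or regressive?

/u/→[y].
Vowels agree with the last vowel, so the harmony is regressive.

vowel harmony, regressive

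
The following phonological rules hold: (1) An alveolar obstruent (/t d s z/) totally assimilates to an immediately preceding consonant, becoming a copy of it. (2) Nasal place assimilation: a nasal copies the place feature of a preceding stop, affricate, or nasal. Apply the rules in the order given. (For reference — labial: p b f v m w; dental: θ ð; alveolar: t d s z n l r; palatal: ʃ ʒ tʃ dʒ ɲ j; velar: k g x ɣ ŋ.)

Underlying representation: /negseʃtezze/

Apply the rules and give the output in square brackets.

[neggeʃʃezze]

Rule 1: /s/ after /g/ → [g] (total assimilation)
Rule 1: /t/ after /ʃ/ → [ʃ] (total assimilation)
After rule 1: neggeʃʃezze
Rule 2: no segment meets the rule's conditions; no change.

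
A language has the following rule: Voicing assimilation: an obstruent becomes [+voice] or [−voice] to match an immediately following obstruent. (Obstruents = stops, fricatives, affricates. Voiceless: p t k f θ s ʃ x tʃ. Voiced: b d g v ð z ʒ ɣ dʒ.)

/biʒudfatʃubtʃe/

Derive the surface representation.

[biʒutfatʃuptʃe]

/d/ before /f/ (voiceless) → [t]
/b/ before /tʃ/ (voiceless) → [p]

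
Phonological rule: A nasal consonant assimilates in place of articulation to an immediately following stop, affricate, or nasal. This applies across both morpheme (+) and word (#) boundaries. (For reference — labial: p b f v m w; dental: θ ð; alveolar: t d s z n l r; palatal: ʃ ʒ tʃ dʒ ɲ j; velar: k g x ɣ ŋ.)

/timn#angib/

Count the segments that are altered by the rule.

2

/m/ before /n/ (alveolar) → [n]
/n/ before /g/ (velar) → [ŋ]
2 segments change.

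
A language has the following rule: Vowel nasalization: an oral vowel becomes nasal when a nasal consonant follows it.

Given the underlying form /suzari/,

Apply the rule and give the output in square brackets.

[suzari]

no segment meets the rule's conditions; no change.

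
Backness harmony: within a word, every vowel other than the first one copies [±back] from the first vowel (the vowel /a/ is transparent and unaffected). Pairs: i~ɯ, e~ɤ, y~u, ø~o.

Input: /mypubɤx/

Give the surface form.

/u/ harmonizes with /y/ ([-back]) → [y]
/ɤ/ harmonizes with /y/ ([-back]) → [e]

[mypybex]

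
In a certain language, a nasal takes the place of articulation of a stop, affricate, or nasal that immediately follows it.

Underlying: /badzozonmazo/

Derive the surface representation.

[badzozommazo]

/n/ before /m/ (labial) → [m]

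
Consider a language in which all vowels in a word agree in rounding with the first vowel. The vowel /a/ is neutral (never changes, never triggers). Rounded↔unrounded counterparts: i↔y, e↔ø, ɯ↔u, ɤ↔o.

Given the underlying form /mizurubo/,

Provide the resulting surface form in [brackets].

[mizɯrɯbɤ]

/u/ harmonizes with /i/ ([-round]) → [ɯ]
/u/ harmonizes with /i/ ([-round]) → [ɯ]
/o/ harmonizes with /i/ ([-round]) → [ɤ]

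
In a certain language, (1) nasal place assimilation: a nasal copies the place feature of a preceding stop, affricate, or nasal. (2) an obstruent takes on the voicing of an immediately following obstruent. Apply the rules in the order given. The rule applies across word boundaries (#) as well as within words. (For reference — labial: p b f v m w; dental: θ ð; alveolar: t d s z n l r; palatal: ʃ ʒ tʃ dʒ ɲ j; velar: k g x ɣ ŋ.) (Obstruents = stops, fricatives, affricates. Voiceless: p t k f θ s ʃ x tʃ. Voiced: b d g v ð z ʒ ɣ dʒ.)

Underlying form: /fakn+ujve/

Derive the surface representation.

[fakŋ+ujve]

Rule 1: /n/ after /k/ (velar) → [ŋ]
After rule 1: fakŋ+ujve
Rule 2: no segment meets the rule's conditions; no change.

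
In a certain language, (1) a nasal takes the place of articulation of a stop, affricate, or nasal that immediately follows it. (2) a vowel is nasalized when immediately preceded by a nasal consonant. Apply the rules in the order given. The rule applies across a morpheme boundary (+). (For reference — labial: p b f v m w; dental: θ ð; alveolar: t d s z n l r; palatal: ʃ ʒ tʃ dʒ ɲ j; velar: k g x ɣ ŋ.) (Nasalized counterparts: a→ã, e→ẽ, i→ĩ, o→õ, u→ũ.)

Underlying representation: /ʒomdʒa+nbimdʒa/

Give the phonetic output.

Rule 1: /m/ before /dʒ/ (palatal) → [ɲ]
Rule 1: /n/ before /b/ (labial) → [m]
Rule 1: /m/ before /dʒ/ (palatal) → [ɲ]
After rule 1: ʒoɲdʒa+mbiɲdʒa
Rule 2: no segment meets the rule's conditions; no change.

[ʒoɲdʒa+mbiɲdʒa]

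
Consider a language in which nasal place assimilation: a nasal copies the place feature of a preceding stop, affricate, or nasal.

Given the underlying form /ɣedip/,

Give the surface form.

no segment meets the rule's conditions; no change.

[ɣedip]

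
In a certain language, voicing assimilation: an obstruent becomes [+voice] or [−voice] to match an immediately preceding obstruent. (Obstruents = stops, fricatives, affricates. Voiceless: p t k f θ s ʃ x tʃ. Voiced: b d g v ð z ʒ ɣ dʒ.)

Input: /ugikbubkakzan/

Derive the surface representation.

/b/ after /k/ (voiceless) → [p]
/k/ after /b/ (voiced) → [g]
/z/ after /k/ (voiceless) → [s]

[ugikpubgaksan]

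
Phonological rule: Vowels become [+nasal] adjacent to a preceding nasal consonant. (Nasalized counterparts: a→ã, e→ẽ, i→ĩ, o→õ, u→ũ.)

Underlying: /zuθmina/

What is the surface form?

/i/ after nasal /m/ → [ĩ]
/a/ after nasal /n/ → [ã]

[zuθmĩnã]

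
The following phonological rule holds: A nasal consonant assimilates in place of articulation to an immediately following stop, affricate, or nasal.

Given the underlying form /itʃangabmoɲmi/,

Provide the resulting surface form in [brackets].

/n/ before /g/ (velar) → [ŋ]
/ɲ/ before /m/ (labial) → [m]

[itʃaŋgabmommi]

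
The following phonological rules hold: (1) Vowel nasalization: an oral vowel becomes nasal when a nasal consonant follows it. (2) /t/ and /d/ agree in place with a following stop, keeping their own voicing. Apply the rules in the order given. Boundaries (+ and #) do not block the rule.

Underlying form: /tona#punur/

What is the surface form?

[tõna#pũnur]

Rule 1: /o/ before nasal /n/ → [õ]
Rule 1: /u/ before nasal /n/ → [ũ]
After rule 1: tõna#pũnur
Rule 2: no segment meets the rule's conditions; no change.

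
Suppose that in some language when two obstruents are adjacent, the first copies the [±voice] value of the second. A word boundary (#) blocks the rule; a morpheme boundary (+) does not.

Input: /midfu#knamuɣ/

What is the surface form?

/d/ before /f/ (voiceless) → [t]

[mitfu#knamuɣ]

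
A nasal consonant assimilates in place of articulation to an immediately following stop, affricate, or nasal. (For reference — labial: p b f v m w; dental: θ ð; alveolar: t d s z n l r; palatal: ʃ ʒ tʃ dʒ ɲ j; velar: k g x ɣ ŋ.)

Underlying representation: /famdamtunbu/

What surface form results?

[fandantumbu]

/m/ before /d/ (alveolar) → [n]
/m/ before /t/ (alveolar) → [n]
/n/ before /b/ (labial) → [m]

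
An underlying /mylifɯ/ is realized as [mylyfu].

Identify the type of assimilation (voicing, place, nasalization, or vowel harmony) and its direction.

/i/→[y] /ɯ/→[u].
Vowels agree with the first vowel, so the harmony is progressive.

vowel harmony, progressive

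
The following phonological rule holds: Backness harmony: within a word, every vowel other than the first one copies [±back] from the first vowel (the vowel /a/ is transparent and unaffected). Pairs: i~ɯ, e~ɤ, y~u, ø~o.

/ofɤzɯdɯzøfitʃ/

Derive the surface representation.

[ofɤzɯdɯzofɯtʃ]

/ø/ harmonizes with /o/ ([+back]) → [o]
/i/ harmonizes with /o/ ([+back]) → [ɯ]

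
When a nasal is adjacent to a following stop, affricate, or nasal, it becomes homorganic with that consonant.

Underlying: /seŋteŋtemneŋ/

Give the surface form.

[sententenneŋ]

/ŋ/ before /t/ (alveolar) → [n]
/ŋ/ before /t/ (alveolar) → [n]
/m/ before /n/ (alveolar) → [n]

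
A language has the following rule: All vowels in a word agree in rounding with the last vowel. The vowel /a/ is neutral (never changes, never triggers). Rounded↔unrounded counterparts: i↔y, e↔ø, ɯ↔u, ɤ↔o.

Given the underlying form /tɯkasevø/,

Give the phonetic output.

[tukasøvø]

/ɯ/ harmonizes with /ø/ ([+round]) → [u]
/e/ harmonizes with /ø/ ([+round]) → [ø]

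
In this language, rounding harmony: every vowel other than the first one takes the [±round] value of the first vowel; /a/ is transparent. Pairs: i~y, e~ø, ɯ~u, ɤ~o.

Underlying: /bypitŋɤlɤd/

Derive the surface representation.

/i/ harmonizes with /y/ ([+round]) → [y]
/ɤ/ harmonizes with /y/ ([+round]) → [o]
/ɤ/ harmonizes with /y/ ([+round]) → [o]

[bypytŋolod]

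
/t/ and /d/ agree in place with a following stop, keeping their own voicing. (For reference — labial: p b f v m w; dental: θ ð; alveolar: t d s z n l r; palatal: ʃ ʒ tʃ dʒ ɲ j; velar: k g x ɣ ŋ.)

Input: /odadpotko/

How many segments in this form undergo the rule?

/d/ before /p/ (labial) → [b]
/t/ before /k/ (velar) → [k]
2 segments change.

2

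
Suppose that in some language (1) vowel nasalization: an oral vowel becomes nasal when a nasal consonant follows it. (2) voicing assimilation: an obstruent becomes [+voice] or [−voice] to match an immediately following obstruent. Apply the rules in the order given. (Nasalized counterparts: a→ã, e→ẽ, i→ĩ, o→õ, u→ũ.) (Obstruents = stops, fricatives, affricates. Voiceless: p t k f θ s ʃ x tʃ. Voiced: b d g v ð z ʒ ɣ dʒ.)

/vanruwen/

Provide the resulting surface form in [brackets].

[vãnruwẽn]

Rule 1: /a/ before nasal /n/ → [ã]
Rule 1: /e/ before nasal /n/ → [ẽ]
After rule 1: vãnruwẽn
Rule 2: no segment meets the rule's conditions; no change.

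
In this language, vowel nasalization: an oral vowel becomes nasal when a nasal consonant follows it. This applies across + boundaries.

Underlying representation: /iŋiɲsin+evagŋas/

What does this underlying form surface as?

/i/ before nasal /ŋ/ → [ĩ]
/i/ before nasal /ɲ/ → [ĩ]
/i/ before nasal /n/ → [ĩ]

[ĩŋĩɲsĩn+evagŋas]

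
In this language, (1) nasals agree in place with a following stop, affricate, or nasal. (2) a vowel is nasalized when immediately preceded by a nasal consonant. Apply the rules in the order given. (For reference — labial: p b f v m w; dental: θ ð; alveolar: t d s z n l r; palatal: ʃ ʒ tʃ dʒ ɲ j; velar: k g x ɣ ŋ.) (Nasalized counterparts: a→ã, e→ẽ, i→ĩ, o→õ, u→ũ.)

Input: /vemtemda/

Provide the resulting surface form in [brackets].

Rule 1: /m/ before /t/ (alveolar) → [n]
Rule 1: /m/ before /d/ (alveolar) → [n]
After rule 1: ventenda
Rule 2: no segment meets the rule's conditions; no change.

[ventenda]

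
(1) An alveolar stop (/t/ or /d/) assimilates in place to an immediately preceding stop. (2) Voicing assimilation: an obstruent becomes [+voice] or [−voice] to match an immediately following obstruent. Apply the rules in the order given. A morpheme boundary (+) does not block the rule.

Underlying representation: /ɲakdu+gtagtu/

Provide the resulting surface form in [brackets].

[ɲaggu+kkakku]

Rule 1: /d/ after /k/ (velar) → [g]
Rule 1: /t/ after /g/ (velar) → [k]
Rule 1: /t/ after /g/ (velar) → [k]
After rule 1: ɲakgu+gkagku
Rule 2: /k/ before /g/ (voiced) → [g]
Rule 2: /g/ before /k/ (voiceless) → [k]
Rule 2: /g/ before /k/ (voiceless) → [k]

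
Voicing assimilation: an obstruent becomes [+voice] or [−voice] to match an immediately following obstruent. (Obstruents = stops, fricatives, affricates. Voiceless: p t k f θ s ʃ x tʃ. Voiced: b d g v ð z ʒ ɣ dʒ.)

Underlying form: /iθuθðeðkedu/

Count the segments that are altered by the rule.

/θ/ before /ð/ (voiced) → [ð]
/ð/ before /k/ (voiceless) → [θ]
2 segments change.

2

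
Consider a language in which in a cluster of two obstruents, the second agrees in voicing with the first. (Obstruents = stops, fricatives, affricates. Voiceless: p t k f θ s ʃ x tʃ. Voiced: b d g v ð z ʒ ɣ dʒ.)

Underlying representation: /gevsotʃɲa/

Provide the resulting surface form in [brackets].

/s/ after /v/ (voiced) → [z]

[gevzotʃɲa]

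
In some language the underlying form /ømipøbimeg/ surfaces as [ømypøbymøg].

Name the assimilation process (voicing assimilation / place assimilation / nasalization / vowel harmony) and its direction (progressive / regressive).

vowel harmony, progressive

/i/→[y] /i/→[y] /e/→[ø].
Vowels agree with the first vowel, so the harmony is progressive.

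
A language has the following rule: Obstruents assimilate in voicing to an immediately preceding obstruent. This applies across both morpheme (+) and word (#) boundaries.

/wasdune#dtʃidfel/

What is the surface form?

/d/ after /s/ (voiceless) → [t]
/tʃ/ after /d/ (voiced) → [dʒ]
/f/ after /d/ (voiced) → [v]

[wastune#ddʒidvel]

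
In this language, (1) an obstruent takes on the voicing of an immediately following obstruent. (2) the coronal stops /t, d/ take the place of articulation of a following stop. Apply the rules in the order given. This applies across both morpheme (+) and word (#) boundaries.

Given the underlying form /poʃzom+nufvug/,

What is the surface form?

[poʒzom+nuvvug]

Rule 1: /ʃ/ before /z/ (voiced) → [ʒ]
Rule 1: /f/ before /v/ (voiced) → [v]
After rule 1: poʒzom+nuvvug
Rule 2: no segment meets the rule's conditions; no change.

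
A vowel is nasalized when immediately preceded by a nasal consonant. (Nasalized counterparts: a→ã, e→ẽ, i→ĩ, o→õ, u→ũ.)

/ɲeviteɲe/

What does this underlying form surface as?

/e/ after nasal /ɲ/ → [ẽ]
/e/ after nasal /ɲ/ → [ẽ]

[ɲẽviteɲẽ]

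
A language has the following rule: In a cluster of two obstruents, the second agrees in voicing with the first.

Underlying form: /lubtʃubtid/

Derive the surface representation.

[lubdʒubdid]

/tʃ/ after /b/ (voiced) → [dʒ]
/t/ after /b/ (voiced) → [d]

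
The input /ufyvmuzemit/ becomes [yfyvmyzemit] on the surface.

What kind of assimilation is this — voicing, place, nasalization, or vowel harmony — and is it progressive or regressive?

vowel harmony, regressive

/u/→[y] /u/→[y].
Vowels agree with the last vowel, so the harmony is regressive.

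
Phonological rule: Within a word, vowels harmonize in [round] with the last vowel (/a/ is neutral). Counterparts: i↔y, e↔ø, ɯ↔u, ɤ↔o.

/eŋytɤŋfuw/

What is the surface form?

[øŋytoŋfuw]

/e/ harmonizes with /u/ ([+round]) → [ø]
/ɤ/ harmonizes with /u/ ([+round]) → [o]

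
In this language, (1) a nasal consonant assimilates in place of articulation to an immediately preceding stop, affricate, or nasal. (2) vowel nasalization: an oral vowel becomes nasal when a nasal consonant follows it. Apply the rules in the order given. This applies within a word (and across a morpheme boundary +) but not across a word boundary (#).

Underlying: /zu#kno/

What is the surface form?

[zu#kŋo]

Rule 1: /n/ after /k/ (velar) → [ŋ]
After rule 1: zu#kŋo
Rule 2: no segment meets the rule's conditions; no change.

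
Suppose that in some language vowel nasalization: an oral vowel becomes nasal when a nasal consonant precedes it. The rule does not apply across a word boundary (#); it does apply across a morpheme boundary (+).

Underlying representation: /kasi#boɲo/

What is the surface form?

[kasi#boɲõ]

/o/ after nasal /ɲ/ → [õ]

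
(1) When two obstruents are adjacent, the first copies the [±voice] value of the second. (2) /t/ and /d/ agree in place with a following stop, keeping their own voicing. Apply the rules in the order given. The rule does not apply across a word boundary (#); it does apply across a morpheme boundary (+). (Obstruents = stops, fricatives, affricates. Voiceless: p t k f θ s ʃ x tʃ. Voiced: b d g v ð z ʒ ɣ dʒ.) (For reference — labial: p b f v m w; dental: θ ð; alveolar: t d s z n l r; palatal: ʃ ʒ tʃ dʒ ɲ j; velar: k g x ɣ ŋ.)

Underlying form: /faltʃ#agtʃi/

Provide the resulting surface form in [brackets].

[faltʃ#aktʃi]

Rule 1: /g/ before /tʃ/ (voiceless) → [k]
After rule 1: faltʃ#aktʃi
Rule 2: no segment meets the rule's conditions; no change.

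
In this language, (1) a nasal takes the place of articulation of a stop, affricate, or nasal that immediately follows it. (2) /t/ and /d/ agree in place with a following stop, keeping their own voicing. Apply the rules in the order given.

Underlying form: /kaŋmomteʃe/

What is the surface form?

[kammonteʃe]

Rule 1: /ŋ/ before /m/ (labial) → [m]
Rule 1: /m/ before /t/ (alveolar) → [n]
After rule 1: kammonteʃe
Rule 2: no segment meets the rule's conditions; no change.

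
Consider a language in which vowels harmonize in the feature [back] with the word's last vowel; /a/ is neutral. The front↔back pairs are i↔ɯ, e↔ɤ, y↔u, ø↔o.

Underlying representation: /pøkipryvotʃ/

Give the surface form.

/ø/ harmonizes with /o/ ([+back]) → [o]
/i/ harmonizes with /o/ ([+back]) → [ɯ]
/y/ harmonizes with /o/ ([+back]) → [u]

[pokɯpruvotʃ]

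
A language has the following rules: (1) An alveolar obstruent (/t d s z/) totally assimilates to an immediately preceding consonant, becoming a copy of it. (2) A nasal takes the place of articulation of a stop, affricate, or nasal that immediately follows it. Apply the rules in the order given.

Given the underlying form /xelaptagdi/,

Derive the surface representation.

[xelappaggi]

Rule 1: /t/ after /p/ → [p] (total assimilation)
Rule 1: /d/ after /g/ → [g] (total assimilation)
After rule 1: xelappaggi
Rule 2: no segment meets the rule's conditions; no change.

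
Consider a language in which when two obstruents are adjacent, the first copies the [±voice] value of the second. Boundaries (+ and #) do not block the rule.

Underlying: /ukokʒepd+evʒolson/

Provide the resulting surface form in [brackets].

[ukogʒebd+evʒolson]

/k/ before /ʒ/ (voiced) → [g]
/p/ before /d/ (voiced) → [b]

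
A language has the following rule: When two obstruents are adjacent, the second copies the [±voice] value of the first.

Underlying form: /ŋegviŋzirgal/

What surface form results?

no segment meets the rule's conditions; no change.

[ŋegviŋzirgal]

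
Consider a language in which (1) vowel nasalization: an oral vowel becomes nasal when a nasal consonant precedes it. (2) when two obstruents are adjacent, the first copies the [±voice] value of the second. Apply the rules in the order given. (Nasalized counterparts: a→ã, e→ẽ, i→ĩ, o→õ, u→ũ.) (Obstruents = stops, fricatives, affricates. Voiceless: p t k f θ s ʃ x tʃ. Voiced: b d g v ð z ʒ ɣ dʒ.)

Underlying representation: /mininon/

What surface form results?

[mĩnĩnõn]

Rule 1: /i/ after nasal /m/ → [ĩ]
Rule 1: /i/ after nasal /n/ → [ĩ]
Rule 1: /o/ after nasal /n/ → [õ]
After rule 1: mĩnĩnõn
Rule 2: no segment meets the rule's conditions; no change.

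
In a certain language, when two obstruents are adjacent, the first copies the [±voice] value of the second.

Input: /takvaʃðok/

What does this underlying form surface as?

[tagvaʒðok]

/k/ before /v/ (voiced) → [g]
/ʃ/ before /ð/ (voiced) → [ʒ]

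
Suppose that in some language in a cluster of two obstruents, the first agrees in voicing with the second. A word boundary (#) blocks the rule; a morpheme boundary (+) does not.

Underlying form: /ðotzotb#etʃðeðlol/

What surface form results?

[ðodzodb#edʒðeðlol]

/t/ before /z/ (voiced) → [d]
/t/ before /b/ (voiced) → [d]
/tʃ/ before /ð/ (voiced) → [dʒ]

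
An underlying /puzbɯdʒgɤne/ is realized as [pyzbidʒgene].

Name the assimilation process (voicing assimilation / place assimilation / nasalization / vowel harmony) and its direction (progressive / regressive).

vowel harmony, regressive

/u/→[y] /ɯ/→[i] /ɤ/→[e].
Vowels agree with the last vowel, so the harmony is regressive.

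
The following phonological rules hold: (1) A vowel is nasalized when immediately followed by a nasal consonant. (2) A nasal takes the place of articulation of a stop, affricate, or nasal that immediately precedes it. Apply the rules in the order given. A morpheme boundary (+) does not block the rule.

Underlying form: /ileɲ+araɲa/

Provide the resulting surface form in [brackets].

Rule 1: /e/ before nasal /ɲ/ → [ẽ]
Rule 1: /a/ before nasal /ɲ/ → [ã]
After rule 1: ilẽɲ+arãɲa
Rule 2: no segment meets the rule's conditions; no change.

[ilẽɲ+arãɲa]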